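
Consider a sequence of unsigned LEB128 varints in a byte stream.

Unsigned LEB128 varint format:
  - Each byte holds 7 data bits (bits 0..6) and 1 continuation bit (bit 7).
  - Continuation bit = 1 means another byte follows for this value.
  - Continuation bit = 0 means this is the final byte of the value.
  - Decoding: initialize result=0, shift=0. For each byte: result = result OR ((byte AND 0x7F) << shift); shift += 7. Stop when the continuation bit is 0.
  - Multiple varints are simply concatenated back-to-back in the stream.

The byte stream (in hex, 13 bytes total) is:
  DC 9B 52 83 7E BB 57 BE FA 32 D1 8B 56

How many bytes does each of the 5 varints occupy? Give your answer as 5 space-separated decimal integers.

Answer: 3 2 2 3 3

Derivation:
  byte[0]=0xDC cont=1 payload=0x5C=92: acc |= 92<<0 -> acc=92 shift=7
  byte[1]=0x9B cont=1 payload=0x1B=27: acc |= 27<<7 -> acc=3548 shift=14
  byte[2]=0x52 cont=0 payload=0x52=82: acc |= 82<<14 -> acc=1347036 shift=21 [end]
Varint 1: bytes[0:3] = DC 9B 52 -> value 1347036 (3 byte(s))
  byte[3]=0x83 cont=1 payload=0x03=3: acc |= 3<<0 -> acc=3 shift=7
  byte[4]=0x7E cont=0 payload=0x7E=126: acc |= 126<<7 -> acc=16131 shift=14 [end]
Varint 2: bytes[3:5] = 83 7E -> value 16131 (2 byte(s))
  byte[5]=0xBB cont=1 payload=0x3B=59: acc |= 59<<0 -> acc=59 shift=7
  byte[6]=0x57 cont=0 payload=0x57=87: acc |= 87<<7 -> acc=11195 shift=14 [end]
Varint 3: bytes[5:7] = BB 57 -> value 11195 (2 byte(s))
  byte[7]=0xBE cont=1 payload=0x3E=62: acc |= 62<<0 -> acc=62 shift=7
  byte[8]=0xFA cont=1 payload=0x7A=122: acc |= 122<<7 -> acc=15678 shift=14
  byte[9]=0x32 cont=0 payload=0x32=50: acc |= 50<<14 -> acc=834878 shift=21 [end]
Varint 4: bytes[7:10] = BE FA 32 -> value 834878 (3 byte(s))
  byte[10]=0xD1 cont=1 payload=0x51=81: acc |= 81<<0 -> acc=81 shift=7
  byte[11]=0x8B cont=1 payload=0x0B=11: acc |= 11<<7 -> acc=1489 shift=14
  byte[12]=0x56 cont=0 payload=0x56=86: acc |= 86<<14 -> acc=1410513 shift=21 [end]
Varint 5: bytes[10:13] = D1 8B 56 -> value 1410513 (3 byte(s))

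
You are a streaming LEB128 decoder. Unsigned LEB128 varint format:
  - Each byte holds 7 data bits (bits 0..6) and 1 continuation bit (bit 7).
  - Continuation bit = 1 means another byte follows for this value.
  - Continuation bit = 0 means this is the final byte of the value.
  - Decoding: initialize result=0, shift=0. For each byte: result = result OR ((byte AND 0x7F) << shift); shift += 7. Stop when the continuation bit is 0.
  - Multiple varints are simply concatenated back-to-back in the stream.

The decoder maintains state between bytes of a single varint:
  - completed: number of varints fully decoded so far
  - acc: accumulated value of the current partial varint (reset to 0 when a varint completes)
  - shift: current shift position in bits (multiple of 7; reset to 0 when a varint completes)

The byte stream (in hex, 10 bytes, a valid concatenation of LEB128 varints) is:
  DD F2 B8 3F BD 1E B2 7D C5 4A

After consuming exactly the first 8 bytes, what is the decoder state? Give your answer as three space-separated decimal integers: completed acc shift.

Answer: 3 0 0

Derivation:
byte[0]=0xDD cont=1 payload=0x5D: acc |= 93<<0 -> completed=0 acc=93 shift=7
byte[1]=0xF2 cont=1 payload=0x72: acc |= 114<<7 -> completed=0 acc=14685 shift=14
byte[2]=0xB8 cont=1 payload=0x38: acc |= 56<<14 -> completed=0 acc=932189 shift=21
byte[3]=0x3F cont=0 payload=0x3F: varint #1 complete (value=133052765); reset -> completed=1 acc=0 shift=0
byte[4]=0xBD cont=1 payload=0x3D: acc |= 61<<0 -> completed=1 acc=61 shift=7
byte[5]=0x1E cont=0 payload=0x1E: varint #2 complete (value=3901); reset -> completed=2 acc=0 shift=0
byte[6]=0xB2 cont=1 payload=0x32: acc |= 50<<0 -> completed=2 acc=50 shift=7
byte[7]=0x7D cont=0 payload=0x7D: varint #3 complete (value=16050); reset -> completed=3 acc=0 shift=0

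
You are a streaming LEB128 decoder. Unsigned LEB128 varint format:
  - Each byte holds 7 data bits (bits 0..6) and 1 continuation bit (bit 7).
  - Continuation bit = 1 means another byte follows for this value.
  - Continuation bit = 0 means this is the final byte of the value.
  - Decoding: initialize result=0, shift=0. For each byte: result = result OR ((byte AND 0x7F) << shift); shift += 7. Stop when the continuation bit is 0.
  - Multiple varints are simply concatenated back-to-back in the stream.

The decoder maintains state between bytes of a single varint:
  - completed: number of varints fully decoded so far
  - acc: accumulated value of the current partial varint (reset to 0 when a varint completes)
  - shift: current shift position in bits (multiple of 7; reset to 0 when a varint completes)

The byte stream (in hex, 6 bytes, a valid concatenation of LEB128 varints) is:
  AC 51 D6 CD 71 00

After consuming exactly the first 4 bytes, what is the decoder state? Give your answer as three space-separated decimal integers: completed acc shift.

Answer: 1 9942 14

Derivation:
byte[0]=0xAC cont=1 payload=0x2C: acc |= 44<<0 -> completed=0 acc=44 shift=7
byte[1]=0x51 cont=0 payload=0x51: varint #1 complete (value=10412); reset -> completed=1 acc=0 shift=0
byte[2]=0xD6 cont=1 payload=0x56: acc |= 86<<0 -> completed=1 acc=86 shift=7
byte[3]=0xCD cont=1 payload=0x4D: acc |= 77<<7 -> completed=1 acc=9942 shift=14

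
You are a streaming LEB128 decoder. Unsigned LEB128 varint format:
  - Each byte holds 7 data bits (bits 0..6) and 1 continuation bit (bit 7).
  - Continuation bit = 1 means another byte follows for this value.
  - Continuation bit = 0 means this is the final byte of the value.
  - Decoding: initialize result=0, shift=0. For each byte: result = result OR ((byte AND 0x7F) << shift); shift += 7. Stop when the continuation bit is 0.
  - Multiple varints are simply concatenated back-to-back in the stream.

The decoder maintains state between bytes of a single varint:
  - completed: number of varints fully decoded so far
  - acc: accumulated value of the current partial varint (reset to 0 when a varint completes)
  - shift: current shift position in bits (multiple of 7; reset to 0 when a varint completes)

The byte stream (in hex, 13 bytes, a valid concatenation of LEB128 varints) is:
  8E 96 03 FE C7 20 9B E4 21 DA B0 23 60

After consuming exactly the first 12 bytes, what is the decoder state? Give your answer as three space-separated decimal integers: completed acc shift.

Answer: 4 0 0

Derivation:
byte[0]=0x8E cont=1 payload=0x0E: acc |= 14<<0 -> completed=0 acc=14 shift=7
byte[1]=0x96 cont=1 payload=0x16: acc |= 22<<7 -> completed=0 acc=2830 shift=14
byte[2]=0x03 cont=0 payload=0x03: varint #1 complete (value=51982); reset -> completed=1 acc=0 shift=0
byte[3]=0xFE cont=1 payload=0x7E: acc |= 126<<0 -> completed=1 acc=126 shift=7
byte[4]=0xC7 cont=1 payload=0x47: acc |= 71<<7 -> completed=1 acc=9214 shift=14
byte[5]=0x20 cont=0 payload=0x20: varint #2 complete (value=533502); reset -> completed=2 acc=0 shift=0
byte[6]=0x9B cont=1 payload=0x1B: acc |= 27<<0 -> completed=2 acc=27 shift=7
byte[7]=0xE4 cont=1 payload=0x64: acc |= 100<<7 -> completed=2 acc=12827 shift=14
byte[8]=0x21 cont=0 payload=0x21: varint #3 complete (value=553499); reset -> completed=3 acc=0 shift=0
byte[9]=0xDA cont=1 payload=0x5A: acc |= 90<<0 -> completed=3 acc=90 shift=7
byte[10]=0xB0 cont=1 payload=0x30: acc |= 48<<7 -> completed=3 acc=6234 shift=14
byte[11]=0x23 cont=0 payload=0x23: varint #4 complete (value=579674); reset -> completed=4 acc=0 shift=0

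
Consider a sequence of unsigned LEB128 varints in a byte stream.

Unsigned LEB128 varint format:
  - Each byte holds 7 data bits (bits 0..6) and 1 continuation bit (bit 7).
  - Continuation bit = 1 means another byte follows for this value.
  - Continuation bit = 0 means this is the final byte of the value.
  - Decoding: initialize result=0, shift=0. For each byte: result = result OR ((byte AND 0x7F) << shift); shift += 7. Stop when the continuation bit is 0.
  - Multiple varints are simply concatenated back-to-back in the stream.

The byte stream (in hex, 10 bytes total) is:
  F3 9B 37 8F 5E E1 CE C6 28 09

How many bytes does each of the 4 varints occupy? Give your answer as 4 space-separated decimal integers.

  byte[0]=0xF3 cont=1 payload=0x73=115: acc |= 115<<0 -> acc=115 shift=7
  byte[1]=0x9B cont=1 payload=0x1B=27: acc |= 27<<7 -> acc=3571 shift=14
  byte[2]=0x37 cont=0 payload=0x37=55: acc |= 55<<14 -> acc=904691 shift=21 [end]
Varint 1: bytes[0:3] = F3 9B 37 -> value 904691 (3 byte(s))
  byte[3]=0x8F cont=1 payload=0x0F=15: acc |= 15<<0 -> acc=15 shift=7
  byte[4]=0x5E cont=0 payload=0x5E=94: acc |= 94<<7 -> acc=12047 shift=14 [end]
Varint 2: bytes[3:5] = 8F 5E -> value 12047 (2 byte(s))
  byte[5]=0xE1 cont=1 payload=0x61=97: acc |= 97<<0 -> acc=97 shift=7
  byte[6]=0xCE cont=1 payload=0x4E=78: acc |= 78<<7 -> acc=10081 shift=14
  byte[7]=0xC6 cont=1 payload=0x46=70: acc |= 70<<14 -> acc=1156961 shift=21
  byte[8]=0x28 cont=0 payload=0x28=40: acc |= 40<<21 -> acc=85043041 shift=28 [end]
Varint 3: bytes[5:9] = E1 CE C6 28 -> value 85043041 (4 byte(s))
  byte[9]=0x09 cont=0 payload=0x09=9: acc |= 9<<0 -> acc=9 shift=7 [end]
Varint 4: bytes[9:10] = 09 -> value 9 (1 byte(s))

Answer: 3 2 4 1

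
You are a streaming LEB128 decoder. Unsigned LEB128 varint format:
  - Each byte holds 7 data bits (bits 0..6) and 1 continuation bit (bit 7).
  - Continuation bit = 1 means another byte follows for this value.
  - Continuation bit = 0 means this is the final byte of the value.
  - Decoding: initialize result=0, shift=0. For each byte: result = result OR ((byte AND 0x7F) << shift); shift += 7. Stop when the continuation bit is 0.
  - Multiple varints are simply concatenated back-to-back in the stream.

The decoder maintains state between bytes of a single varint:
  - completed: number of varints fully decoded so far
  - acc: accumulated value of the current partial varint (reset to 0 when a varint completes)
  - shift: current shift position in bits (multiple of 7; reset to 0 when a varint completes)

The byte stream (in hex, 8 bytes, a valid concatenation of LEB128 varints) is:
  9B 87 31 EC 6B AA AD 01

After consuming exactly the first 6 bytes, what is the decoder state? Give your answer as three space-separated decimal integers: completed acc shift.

Answer: 2 42 7

Derivation:
byte[0]=0x9B cont=1 payload=0x1B: acc |= 27<<0 -> completed=0 acc=27 shift=7
byte[1]=0x87 cont=1 payload=0x07: acc |= 7<<7 -> completed=0 acc=923 shift=14
byte[2]=0x31 cont=0 payload=0x31: varint #1 complete (value=803739); reset -> completed=1 acc=0 shift=0
byte[3]=0xEC cont=1 payload=0x6C: acc |= 108<<0 -> completed=1 acc=108 shift=7
byte[4]=0x6B cont=0 payload=0x6B: varint #2 complete (value=13804); reset -> completed=2 acc=0 shift=0
byte[5]=0xAA cont=1 payload=0x2A: acc |= 42<<0 -> completed=2 acc=42 shift=7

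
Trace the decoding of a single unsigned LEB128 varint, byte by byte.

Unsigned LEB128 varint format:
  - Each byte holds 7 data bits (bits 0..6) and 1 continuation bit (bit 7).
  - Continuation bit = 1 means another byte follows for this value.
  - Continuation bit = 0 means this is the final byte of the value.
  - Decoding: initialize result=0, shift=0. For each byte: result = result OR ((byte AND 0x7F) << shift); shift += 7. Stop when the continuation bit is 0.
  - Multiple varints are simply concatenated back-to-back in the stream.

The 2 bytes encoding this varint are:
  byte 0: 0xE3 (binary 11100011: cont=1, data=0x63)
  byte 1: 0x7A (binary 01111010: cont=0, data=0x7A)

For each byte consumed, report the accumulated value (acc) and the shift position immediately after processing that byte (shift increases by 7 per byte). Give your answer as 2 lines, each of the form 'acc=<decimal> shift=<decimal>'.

Answer: acc=99 shift=7
acc=15715 shift=14

Derivation:
byte 0=0xE3: payload=0x63=99, contrib = 99<<0 = 99; acc -> 99, shift -> 7
byte 1=0x7A: payload=0x7A=122, contrib = 122<<7 = 15616; acc -> 15715, shift -> 14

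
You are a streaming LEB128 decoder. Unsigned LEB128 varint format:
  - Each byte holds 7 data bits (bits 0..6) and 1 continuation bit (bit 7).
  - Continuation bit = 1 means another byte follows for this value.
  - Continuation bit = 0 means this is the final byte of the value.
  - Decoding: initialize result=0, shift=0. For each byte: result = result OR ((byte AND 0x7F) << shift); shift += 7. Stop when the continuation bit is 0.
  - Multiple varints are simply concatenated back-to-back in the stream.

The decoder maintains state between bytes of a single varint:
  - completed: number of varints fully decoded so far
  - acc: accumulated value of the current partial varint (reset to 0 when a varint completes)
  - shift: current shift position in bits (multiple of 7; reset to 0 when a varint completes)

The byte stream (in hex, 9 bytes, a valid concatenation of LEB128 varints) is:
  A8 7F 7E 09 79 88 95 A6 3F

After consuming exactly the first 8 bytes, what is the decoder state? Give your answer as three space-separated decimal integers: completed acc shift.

Answer: 4 625288 21

Derivation:
byte[0]=0xA8 cont=1 payload=0x28: acc |= 40<<0 -> completed=0 acc=40 shift=7
byte[1]=0x7F cont=0 payload=0x7F: varint #1 complete (value=16296); reset -> completed=1 acc=0 shift=0
byte[2]=0x7E cont=0 payload=0x7E: varint #2 complete (value=126); reset -> completed=2 acc=0 shift=0
byte[3]=0x09 cont=0 payload=0x09: varint #3 complete (value=9); reset -> completed=3 acc=0 shift=0
byte[4]=0x79 cont=0 payload=0x79: varint #4 complete (value=121); reset -> completed=4 acc=0 shift=0
byte[5]=0x88 cont=1 payload=0x08: acc |= 8<<0 -> completed=4 acc=8 shift=7
byte[6]=0x95 cont=1 payload=0x15: acc |= 21<<7 -> completed=4 acc=2696 shift=14
byte[7]=0xA6 cont=1 payload=0x26: acc |= 38<<14 -> completed=4 acc=625288 shift=21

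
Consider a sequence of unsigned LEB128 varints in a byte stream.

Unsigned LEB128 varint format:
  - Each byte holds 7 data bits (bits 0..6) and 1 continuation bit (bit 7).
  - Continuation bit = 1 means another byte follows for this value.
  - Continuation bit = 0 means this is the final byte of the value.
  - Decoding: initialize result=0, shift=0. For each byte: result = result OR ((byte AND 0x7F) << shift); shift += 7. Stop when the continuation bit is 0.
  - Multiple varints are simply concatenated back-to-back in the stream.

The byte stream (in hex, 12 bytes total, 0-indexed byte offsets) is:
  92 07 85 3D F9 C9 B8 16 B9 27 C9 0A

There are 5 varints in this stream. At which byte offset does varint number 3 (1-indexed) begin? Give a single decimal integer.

  byte[0]=0x92 cont=1 payload=0x12=18: acc |= 18<<0 -> acc=18 shift=7
  byte[1]=0x07 cont=0 payload=0x07=7: acc |= 7<<7 -> acc=914 shift=14 [end]
Varint 1: bytes[0:2] = 92 07 -> value 914 (2 byte(s))
  byte[2]=0x85 cont=1 payload=0x05=5: acc |= 5<<0 -> acc=5 shift=7
  byte[3]=0x3D cont=0 payload=0x3D=61: acc |= 61<<7 -> acc=7813 shift=14 [end]
Varint 2: bytes[2:4] = 85 3D -> value 7813 (2 byte(s))
  byte[4]=0xF9 cont=1 payload=0x79=121: acc |= 121<<0 -> acc=121 shift=7
  byte[5]=0xC9 cont=1 payload=0x49=73: acc |= 73<<7 -> acc=9465 shift=14
  byte[6]=0xB8 cont=1 payload=0x38=56: acc |= 56<<14 -> acc=926969 shift=21
  byte[7]=0x16 cont=0 payload=0x16=22: acc |= 22<<21 -> acc=47064313 shift=28 [end]
Varint 3: bytes[4:8] = F9 C9 B8 16 -> value 47064313 (4 byte(s))
  byte[8]=0xB9 cont=1 payload=0x39=57: acc |= 57<<0 -> acc=57 shift=7
  byte[9]=0x27 cont=0 payload=0x27=39: acc |= 39<<7 -> acc=5049 shift=14 [end]
Varint 4: bytes[8:10] = B9 27 -> value 5049 (2 byte(s))
  byte[10]=0xC9 cont=1 payload=0x49=73: acc |= 73<<0 -> acc=73 shift=7
  byte[11]=0x0A cont=0 payload=0x0A=10: acc |= 10<<7 -> acc=1353 shift=14 [end]
Varint 5: bytes[10:12] = C9 0A -> value 1353 (2 byte(s))

Answer: 4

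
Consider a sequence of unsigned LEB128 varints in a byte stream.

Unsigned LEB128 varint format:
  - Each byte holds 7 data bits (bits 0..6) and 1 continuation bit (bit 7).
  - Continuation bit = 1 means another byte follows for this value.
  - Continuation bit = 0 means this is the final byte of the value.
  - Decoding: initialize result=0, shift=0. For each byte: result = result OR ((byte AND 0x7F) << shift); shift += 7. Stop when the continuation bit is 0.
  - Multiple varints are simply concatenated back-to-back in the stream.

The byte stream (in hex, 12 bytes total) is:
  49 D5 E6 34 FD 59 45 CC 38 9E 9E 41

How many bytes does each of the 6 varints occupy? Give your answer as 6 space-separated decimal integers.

  byte[0]=0x49 cont=0 payload=0x49=73: acc |= 73<<0 -> acc=73 shift=7 [end]
Varint 1: bytes[0:1] = 49 -> value 73 (1 byte(s))
  byte[1]=0xD5 cont=1 payload=0x55=85: acc |= 85<<0 -> acc=85 shift=7
  byte[2]=0xE6 cont=1 payload=0x66=102: acc |= 102<<7 -> acc=13141 shift=14
  byte[3]=0x34 cont=0 payload=0x34=52: acc |= 52<<14 -> acc=865109 shift=21 [end]
Varint 2: bytes[1:4] = D5 E6 34 -> value 865109 (3 byte(s))
  byte[4]=0xFD cont=1 payload=0x7D=125: acc |= 125<<0 -> acc=125 shift=7
  byte[5]=0x59 cont=0 payload=0x59=89: acc |= 89<<7 -> acc=11517 shift=14 [end]
Varint 3: bytes[4:6] = FD 59 -> value 11517 (2 byte(s))
  byte[6]=0x45 cont=0 payload=0x45=69: acc |= 69<<0 -> acc=69 shift=7 [end]
Varint 4: bytes[6:7] = 45 -> value 69 (1 byte(s))
  byte[7]=0xCC cont=1 payload=0x4C=76: acc |= 76<<0 -> acc=76 shift=7
  byte[8]=0x38 cont=0 payload=0x38=56: acc |= 56<<7 -> acc=7244 shift=14 [end]
Varint 5: bytes[7:9] = CC 38 -> value 7244 (2 byte(s))
  byte[9]=0x9E cont=1 payload=0x1E=30: acc |= 30<<0 -> acc=30 shift=7
  byte[10]=0x9E cont=1 payload=0x1E=30: acc |= 30<<7 -> acc=3870 shift=14
  byte[11]=0x41 cont=0 payload=0x41=65: acc |= 65<<14 -> acc=1068830 shift=21 [end]
Varint 6: bytes[9:12] = 9E 9E 41 -> value 1068830 (3 byte(s))

Answer: 1 3 2 1 2 3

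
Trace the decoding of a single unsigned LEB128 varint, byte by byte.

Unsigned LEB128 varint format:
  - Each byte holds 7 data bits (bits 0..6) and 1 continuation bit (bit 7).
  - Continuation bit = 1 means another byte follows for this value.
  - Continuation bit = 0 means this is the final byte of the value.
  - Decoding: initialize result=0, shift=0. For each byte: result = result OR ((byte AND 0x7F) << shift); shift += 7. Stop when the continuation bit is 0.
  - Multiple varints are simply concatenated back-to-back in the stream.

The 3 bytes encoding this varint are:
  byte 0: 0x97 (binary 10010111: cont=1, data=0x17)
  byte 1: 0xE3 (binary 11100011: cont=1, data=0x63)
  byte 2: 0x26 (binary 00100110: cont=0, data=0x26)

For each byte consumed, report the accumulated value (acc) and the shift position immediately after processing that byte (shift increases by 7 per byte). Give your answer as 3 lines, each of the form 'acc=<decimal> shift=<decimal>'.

Answer: acc=23 shift=7
acc=12695 shift=14
acc=635287 shift=21

Derivation:
byte 0=0x97: payload=0x17=23, contrib = 23<<0 = 23; acc -> 23, shift -> 7
byte 1=0xE3: payload=0x63=99, contrib = 99<<7 = 12672; acc -> 12695, shift -> 14
byte 2=0x26: payload=0x26=38, contrib = 38<<14 = 622592; acc -> 635287, shift -> 21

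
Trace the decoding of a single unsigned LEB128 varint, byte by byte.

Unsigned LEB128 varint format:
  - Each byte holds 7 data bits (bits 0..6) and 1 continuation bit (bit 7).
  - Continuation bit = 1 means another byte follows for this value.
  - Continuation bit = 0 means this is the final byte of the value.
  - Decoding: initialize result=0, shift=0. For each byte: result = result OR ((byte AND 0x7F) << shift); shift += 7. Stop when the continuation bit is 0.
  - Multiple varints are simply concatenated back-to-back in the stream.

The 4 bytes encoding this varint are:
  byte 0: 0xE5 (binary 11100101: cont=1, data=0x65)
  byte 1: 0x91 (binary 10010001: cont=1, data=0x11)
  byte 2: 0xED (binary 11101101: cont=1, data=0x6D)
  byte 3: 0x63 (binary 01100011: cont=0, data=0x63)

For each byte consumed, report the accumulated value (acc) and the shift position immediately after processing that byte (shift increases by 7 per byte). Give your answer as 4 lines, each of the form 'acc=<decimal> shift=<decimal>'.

byte 0=0xE5: payload=0x65=101, contrib = 101<<0 = 101; acc -> 101, shift -> 7
byte 1=0x91: payload=0x11=17, contrib = 17<<7 = 2176; acc -> 2277, shift -> 14
byte 2=0xED: payload=0x6D=109, contrib = 109<<14 = 1785856; acc -> 1788133, shift -> 21
byte 3=0x63: payload=0x63=99, contrib = 99<<21 = 207618048; acc -> 209406181, shift -> 28

Answer: acc=101 shift=7
acc=2277 shift=14
acc=1788133 shift=21
acc=209406181 shift=28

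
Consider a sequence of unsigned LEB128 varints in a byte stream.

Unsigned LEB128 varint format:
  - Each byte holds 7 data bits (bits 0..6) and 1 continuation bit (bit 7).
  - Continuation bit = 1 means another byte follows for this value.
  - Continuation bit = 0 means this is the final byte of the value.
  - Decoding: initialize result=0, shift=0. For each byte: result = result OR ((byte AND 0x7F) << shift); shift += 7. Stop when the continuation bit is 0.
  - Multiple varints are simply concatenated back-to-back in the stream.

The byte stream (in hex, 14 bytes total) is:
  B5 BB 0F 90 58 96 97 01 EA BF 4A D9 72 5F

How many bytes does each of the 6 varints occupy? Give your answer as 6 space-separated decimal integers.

  byte[0]=0xB5 cont=1 payload=0x35=53: acc |= 53<<0 -> acc=53 shift=7
  byte[1]=0xBB cont=1 payload=0x3B=59: acc |= 59<<7 -> acc=7605 shift=14
  byte[2]=0x0F cont=0 payload=0x0F=15: acc |= 15<<14 -> acc=253365 shift=21 [end]
Varint 1: bytes[0:3] = B5 BB 0F -> value 253365 (3 byte(s))
  byte[3]=0x90 cont=1 payload=0x10=16: acc |= 16<<0 -> acc=16 shift=7
  byte[4]=0x58 cont=0 payload=0x58=88: acc |= 88<<7 -> acc=11280 shift=14 [end]
Varint 2: bytes[3:5] = 90 58 -> value 11280 (2 byte(s))
  byte[5]=0x96 cont=1 payload=0x16=22: acc |= 22<<0 -> acc=22 shift=7
  byte[6]=0x97 cont=1 payload=0x17=23: acc |= 23<<7 -> acc=2966 shift=14
  byte[7]=0x01 cont=0 payload=0x01=1: acc |= 1<<14 -> acc=19350 shift=21 [end]
Varint 3: bytes[5:8] = 96 97 01 -> value 19350 (3 byte(s))
  byte[8]=0xEA cont=1 payload=0x6A=106: acc |= 106<<0 -> acc=106 shift=7
  byte[9]=0xBF cont=1 payload=0x3F=63: acc |= 63<<7 -> acc=8170 shift=14
  byte[10]=0x4A cont=0 payload=0x4A=74: acc |= 74<<14 -> acc=1220586 shift=21 [end]
Varint 4: bytes[8:11] = EA BF 4A -> value 1220586 (3 byte(s))
  byte[11]=0xD9 cont=1 payload=0x59=89: acc |= 89<<0 -> acc=89 shift=7
  byte[12]=0x72 cont=0 payload=0x72=114: acc |= 114<<7 -> acc=14681 shift=14 [end]
Varint 5: bytes[11:13] = D9 72 -> value 14681 (2 byte(s))
  byte[13]=0x5F cont=0 payload=0x5F=95: acc |= 95<<0 -> acc=95 shift=7 [end]
Varint 6: bytes[13:14] = 5F -> value 95 (1 byte(s))

Answer: 3 2 3 3 2 1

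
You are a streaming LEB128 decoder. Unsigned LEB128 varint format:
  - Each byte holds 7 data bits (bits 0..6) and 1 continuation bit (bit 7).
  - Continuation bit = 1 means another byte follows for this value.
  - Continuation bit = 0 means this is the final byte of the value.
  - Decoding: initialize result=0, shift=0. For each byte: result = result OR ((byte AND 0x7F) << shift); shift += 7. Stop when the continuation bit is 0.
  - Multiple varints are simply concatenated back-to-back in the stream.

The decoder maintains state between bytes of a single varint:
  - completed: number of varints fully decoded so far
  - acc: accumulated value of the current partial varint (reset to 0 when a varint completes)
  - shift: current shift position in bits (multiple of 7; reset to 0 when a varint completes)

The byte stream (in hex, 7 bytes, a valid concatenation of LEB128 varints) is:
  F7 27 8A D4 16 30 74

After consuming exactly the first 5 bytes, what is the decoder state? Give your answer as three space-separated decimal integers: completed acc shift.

byte[0]=0xF7 cont=1 payload=0x77: acc |= 119<<0 -> completed=0 acc=119 shift=7
byte[1]=0x27 cont=0 payload=0x27: varint #1 complete (value=5111); reset -> completed=1 acc=0 shift=0
byte[2]=0x8A cont=1 payload=0x0A: acc |= 10<<0 -> completed=1 acc=10 shift=7
byte[3]=0xD4 cont=1 payload=0x54: acc |= 84<<7 -> completed=1 acc=10762 shift=14
byte[4]=0x16 cont=0 payload=0x16: varint #2 complete (value=371210); reset -> completed=2 acc=0 shift=0

Answer: 2 0 0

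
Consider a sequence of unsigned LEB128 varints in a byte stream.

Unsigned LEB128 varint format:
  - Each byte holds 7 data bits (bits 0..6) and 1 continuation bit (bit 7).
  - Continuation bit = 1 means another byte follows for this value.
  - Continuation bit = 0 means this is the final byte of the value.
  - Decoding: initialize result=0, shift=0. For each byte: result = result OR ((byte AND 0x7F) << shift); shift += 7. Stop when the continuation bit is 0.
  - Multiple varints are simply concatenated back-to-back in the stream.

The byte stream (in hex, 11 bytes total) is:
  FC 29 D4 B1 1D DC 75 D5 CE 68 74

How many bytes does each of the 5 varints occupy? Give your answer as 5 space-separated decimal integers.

  byte[0]=0xFC cont=1 payload=0x7C=124: acc |= 124<<0 -> acc=124 shift=7
  byte[1]=0x29 cont=0 payload=0x29=41: acc |= 41<<7 -> acc=5372 shift=14 [end]
Varint 1: bytes[0:2] = FC 29 -> value 5372 (2 byte(s))
  byte[2]=0xD4 cont=1 payload=0x54=84: acc |= 84<<0 -> acc=84 shift=7
  byte[3]=0xB1 cont=1 payload=0x31=49: acc |= 49<<7 -> acc=6356 shift=14
  byte[4]=0x1D cont=0 payload=0x1D=29: acc |= 29<<14 -> acc=481492 shift=21 [end]
Varint 2: bytes[2:5] = D4 B1 1D -> value 481492 (3 byte(s))
  byte[5]=0xDC cont=1 payload=0x5C=92: acc |= 92<<0 -> acc=92 shift=7
  byte[6]=0x75 cont=0 payload=0x75=117: acc |= 117<<7 -> acc=15068 shift=14 [end]
Varint 3: bytes[5:7] = DC 75 -> value 15068 (2 byte(s))
  byte[7]=0xD5 cont=1 payload=0x55=85: acc |= 85<<0 -> acc=85 shift=7
  byte[8]=0xCE cont=1 payload=0x4E=78: acc |= 78<<7 -> acc=10069 shift=14
  byte[9]=0x68 cont=0 payload=0x68=104: acc |= 104<<14 -> acc=1714005 shift=21 [end]
Varint 4: bytes[7:10] = D5 CE 68 -> value 1714005 (3 byte(s))
  byte[10]=0x74 cont=0 payload=0x74=116: acc |= 116<<0 -> acc=116 shift=7 [end]
Varint 5: bytes[10:11] = 74 -> value 116 (1 byte(s))

Answer: 2 3 2 3 1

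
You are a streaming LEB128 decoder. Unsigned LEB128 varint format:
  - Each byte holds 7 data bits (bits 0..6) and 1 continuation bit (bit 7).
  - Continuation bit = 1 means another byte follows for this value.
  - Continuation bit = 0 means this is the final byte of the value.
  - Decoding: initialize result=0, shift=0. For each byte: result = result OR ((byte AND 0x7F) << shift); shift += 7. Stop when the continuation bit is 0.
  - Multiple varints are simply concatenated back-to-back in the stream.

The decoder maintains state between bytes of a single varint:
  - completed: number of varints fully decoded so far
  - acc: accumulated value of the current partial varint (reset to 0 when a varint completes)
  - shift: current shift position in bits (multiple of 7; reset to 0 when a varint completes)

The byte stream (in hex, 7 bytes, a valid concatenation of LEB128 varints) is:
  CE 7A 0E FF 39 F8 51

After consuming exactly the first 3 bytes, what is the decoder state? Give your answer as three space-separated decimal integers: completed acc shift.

byte[0]=0xCE cont=1 payload=0x4E: acc |= 78<<0 -> completed=0 acc=78 shift=7
byte[1]=0x7A cont=0 payload=0x7A: varint #1 complete (value=15694); reset -> completed=1 acc=0 shift=0
byte[2]=0x0E cont=0 payload=0x0E: varint #2 complete (value=14); reset -> completed=2 acc=0 shift=0

Answer: 2 0 0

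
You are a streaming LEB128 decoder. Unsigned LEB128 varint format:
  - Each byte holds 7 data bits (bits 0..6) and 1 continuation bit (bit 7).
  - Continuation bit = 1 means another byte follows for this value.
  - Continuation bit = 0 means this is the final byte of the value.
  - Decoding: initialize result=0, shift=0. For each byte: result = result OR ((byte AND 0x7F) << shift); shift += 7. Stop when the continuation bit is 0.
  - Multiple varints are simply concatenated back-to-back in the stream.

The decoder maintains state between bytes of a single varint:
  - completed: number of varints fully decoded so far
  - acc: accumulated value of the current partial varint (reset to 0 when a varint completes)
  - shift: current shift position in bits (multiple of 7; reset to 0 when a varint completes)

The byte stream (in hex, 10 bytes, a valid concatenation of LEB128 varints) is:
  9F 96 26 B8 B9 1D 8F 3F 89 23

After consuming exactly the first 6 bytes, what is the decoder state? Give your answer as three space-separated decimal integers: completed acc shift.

Answer: 2 0 0

Derivation:
byte[0]=0x9F cont=1 payload=0x1F: acc |= 31<<0 -> completed=0 acc=31 shift=7
byte[1]=0x96 cont=1 payload=0x16: acc |= 22<<7 -> completed=0 acc=2847 shift=14
byte[2]=0x26 cont=0 payload=0x26: varint #1 complete (value=625439); reset -> completed=1 acc=0 shift=0
byte[3]=0xB8 cont=1 payload=0x38: acc |= 56<<0 -> completed=1 acc=56 shift=7
byte[4]=0xB9 cont=1 payload=0x39: acc |= 57<<7 -> completed=1 acc=7352 shift=14
byte[5]=0x1D cont=0 payload=0x1D: varint #2 complete (value=482488); reset -> completed=2 acc=0 shift=0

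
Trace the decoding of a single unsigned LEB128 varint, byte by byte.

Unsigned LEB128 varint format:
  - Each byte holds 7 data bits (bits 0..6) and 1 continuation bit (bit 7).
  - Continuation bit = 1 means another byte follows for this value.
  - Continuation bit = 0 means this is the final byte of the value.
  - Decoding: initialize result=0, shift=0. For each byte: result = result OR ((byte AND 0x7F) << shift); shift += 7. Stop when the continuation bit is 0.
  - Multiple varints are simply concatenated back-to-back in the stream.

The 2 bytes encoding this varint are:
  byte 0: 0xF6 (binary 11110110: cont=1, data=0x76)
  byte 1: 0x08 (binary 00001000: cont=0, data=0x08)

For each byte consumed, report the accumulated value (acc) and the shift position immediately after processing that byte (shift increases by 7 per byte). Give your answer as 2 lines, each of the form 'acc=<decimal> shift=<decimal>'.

Answer: acc=118 shift=7
acc=1142 shift=14

Derivation:
byte 0=0xF6: payload=0x76=118, contrib = 118<<0 = 118; acc -> 118, shift -> 7
byte 1=0x08: payload=0x08=8, contrib = 8<<7 = 1024; acc -> 1142, shift -> 14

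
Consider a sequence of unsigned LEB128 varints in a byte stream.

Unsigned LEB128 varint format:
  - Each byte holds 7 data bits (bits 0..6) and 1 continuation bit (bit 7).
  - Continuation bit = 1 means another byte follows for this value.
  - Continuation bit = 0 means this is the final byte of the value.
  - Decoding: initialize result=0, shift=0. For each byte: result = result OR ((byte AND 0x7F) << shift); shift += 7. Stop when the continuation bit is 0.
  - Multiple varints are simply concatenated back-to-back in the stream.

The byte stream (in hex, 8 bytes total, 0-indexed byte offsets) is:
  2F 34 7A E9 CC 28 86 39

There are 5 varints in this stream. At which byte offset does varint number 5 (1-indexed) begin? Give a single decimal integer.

  byte[0]=0x2F cont=0 payload=0x2F=47: acc |= 47<<0 -> acc=47 shift=7 [end]
Varint 1: bytes[0:1] = 2F -> value 47 (1 byte(s))
  byte[1]=0x34 cont=0 payload=0x34=52: acc |= 52<<0 -> acc=52 shift=7 [end]
Varint 2: bytes[1:2] = 34 -> value 52 (1 byte(s))
  byte[2]=0x7A cont=0 payload=0x7A=122: acc |= 122<<0 -> acc=122 shift=7 [end]
Varint 3: bytes[2:3] = 7A -> value 122 (1 byte(s))
  byte[3]=0xE9 cont=1 payload=0x69=105: acc |= 105<<0 -> acc=105 shift=7
  byte[4]=0xCC cont=1 payload=0x4C=76: acc |= 76<<7 -> acc=9833 shift=14
  byte[5]=0x28 cont=0 payload=0x28=40: acc |= 40<<14 -> acc=665193 shift=21 [end]
Varint 4: bytes[3:6] = E9 CC 28 -> value 665193 (3 byte(s))
  byte[6]=0x86 cont=1 payload=0x06=6: acc |= 6<<0 -> acc=6 shift=7
  byte[7]=0x39 cont=0 payload=0x39=57: acc |= 57<<7 -> acc=7302 shift=14 [end]
Varint 5: bytes[6:8] = 86 39 -> value 7302 (2 byte(s))

Answer: 6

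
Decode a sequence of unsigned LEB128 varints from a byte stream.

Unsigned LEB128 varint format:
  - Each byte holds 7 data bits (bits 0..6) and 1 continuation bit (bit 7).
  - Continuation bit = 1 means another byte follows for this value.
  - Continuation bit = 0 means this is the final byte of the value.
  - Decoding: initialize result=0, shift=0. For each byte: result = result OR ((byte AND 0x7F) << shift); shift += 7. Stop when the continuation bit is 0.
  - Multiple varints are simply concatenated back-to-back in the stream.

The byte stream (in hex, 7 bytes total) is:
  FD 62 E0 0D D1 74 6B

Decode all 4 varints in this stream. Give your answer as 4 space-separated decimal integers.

Answer: 12669 1760 14929 107

Derivation:
  byte[0]=0xFD cont=1 payload=0x7D=125: acc |= 125<<0 -> acc=125 shift=7
  byte[1]=0x62 cont=0 payload=0x62=98: acc |= 98<<7 -> acc=12669 shift=14 [end]
Varint 1: bytes[0:2] = FD 62 -> value 12669 (2 byte(s))
  byte[2]=0xE0 cont=1 payload=0x60=96: acc |= 96<<0 -> acc=96 shift=7
  byte[3]=0x0D cont=0 payload=0x0D=13: acc |= 13<<7 -> acc=1760 shift=14 [end]
Varint 2: bytes[2:4] = E0 0D -> value 1760 (2 byte(s))
  byte[4]=0xD1 cont=1 payload=0x51=81: acc |= 81<<0 -> acc=81 shift=7
  byte[5]=0x74 cont=0 payload=0x74=116: acc |= 116<<7 -> acc=14929 shift=14 [end]
Varint 3: bytes[4:6] = D1 74 -> value 14929 (2 byte(s))
  byte[6]=0x6B cont=0 payload=0x6B=107: acc |= 107<<0 -> acc=107 shift=7 [end]
Varint 4: bytes[6:7] = 6B -> value 107 (1 byte(s))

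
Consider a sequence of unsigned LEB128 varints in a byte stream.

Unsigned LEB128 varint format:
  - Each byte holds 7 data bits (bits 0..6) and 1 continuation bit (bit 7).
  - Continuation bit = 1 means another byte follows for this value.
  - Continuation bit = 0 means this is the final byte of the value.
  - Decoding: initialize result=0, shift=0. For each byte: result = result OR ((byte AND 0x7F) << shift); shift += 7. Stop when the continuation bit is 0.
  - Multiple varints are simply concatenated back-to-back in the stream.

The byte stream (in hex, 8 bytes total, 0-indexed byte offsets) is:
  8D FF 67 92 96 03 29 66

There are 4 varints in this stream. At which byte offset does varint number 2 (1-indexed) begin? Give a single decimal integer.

Answer: 3

Derivation:
  byte[0]=0x8D cont=1 payload=0x0D=13: acc |= 13<<0 -> acc=13 shift=7
  byte[1]=0xFF cont=1 payload=0x7F=127: acc |= 127<<7 -> acc=16269 shift=14
  byte[2]=0x67 cont=0 payload=0x67=103: acc |= 103<<14 -> acc=1703821 shift=21 [end]
Varint 1: bytes[0:3] = 8D FF 67 -> value 1703821 (3 byte(s))
  byte[3]=0x92 cont=1 payload=0x12=18: acc |= 18<<0 -> acc=18 shift=7
  byte[4]=0x96 cont=1 payload=0x16=22: acc |= 22<<7 -> acc=2834 shift=14
  byte[5]=0x03 cont=0 payload=0x03=3: acc |= 3<<14 -> acc=51986 shift=21 [end]
Varint 2: bytes[3:6] = 92 96 03 -> value 51986 (3 byte(s))
  byte[6]=0x29 cont=0 payload=0x29=41: acc |= 41<<0 -> acc=41 shift=7 [end]
Varint 3: bytes[6:7] = 29 -> value 41 (1 byte(s))
  byte[7]=0x66 cont=0 payload=0x66=102: acc |= 102<<0 -> acc=102 shift=7 [end]
Varint 4: bytes[7:8] = 66 -> value 102 (1 byte(s))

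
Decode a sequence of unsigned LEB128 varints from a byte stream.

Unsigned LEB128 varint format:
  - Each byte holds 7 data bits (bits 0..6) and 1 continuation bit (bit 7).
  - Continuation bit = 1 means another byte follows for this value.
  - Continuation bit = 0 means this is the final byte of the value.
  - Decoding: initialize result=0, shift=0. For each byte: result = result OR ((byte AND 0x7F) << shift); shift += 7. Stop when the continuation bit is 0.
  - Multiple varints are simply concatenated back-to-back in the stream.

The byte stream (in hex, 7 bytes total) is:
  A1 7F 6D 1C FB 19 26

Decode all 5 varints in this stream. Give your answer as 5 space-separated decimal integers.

  byte[0]=0xA1 cont=1 payload=0x21=33: acc |= 33<<0 -> acc=33 shift=7
  byte[1]=0x7F cont=0 payload=0x7F=127: acc |= 127<<7 -> acc=16289 shift=14 [end]
Varint 1: bytes[0:2] = A1 7F -> value 16289 (2 byte(s))
  byte[2]=0x6D cont=0 payload=0x6D=109: acc |= 109<<0 -> acc=109 shift=7 [end]
Varint 2: bytes[2:3] = 6D -> value 109 (1 byte(s))
  byte[3]=0x1C cont=0 payload=0x1C=28: acc |= 28<<0 -> acc=28 shift=7 [end]
Varint 3: bytes[3:4] = 1C -> value 28 (1 byte(s))
  byte[4]=0xFB cont=1 payload=0x7B=123: acc |= 123<<0 -> acc=123 shift=7
  byte[5]=0x19 cont=0 payload=0x19=25: acc |= 25<<7 -> acc=3323 shift=14 [end]
Varint 4: bytes[4:6] = FB 19 -> value 3323 (2 byte(s))
  byte[6]=0x26 cont=0 payload=0x26=38: acc |= 38<<0 -> acc=38 shift=7 [end]
Varint 5: bytes[6:7] = 26 -> value 38 (1 byte(s))

Answer: 16289 109 28 3323 38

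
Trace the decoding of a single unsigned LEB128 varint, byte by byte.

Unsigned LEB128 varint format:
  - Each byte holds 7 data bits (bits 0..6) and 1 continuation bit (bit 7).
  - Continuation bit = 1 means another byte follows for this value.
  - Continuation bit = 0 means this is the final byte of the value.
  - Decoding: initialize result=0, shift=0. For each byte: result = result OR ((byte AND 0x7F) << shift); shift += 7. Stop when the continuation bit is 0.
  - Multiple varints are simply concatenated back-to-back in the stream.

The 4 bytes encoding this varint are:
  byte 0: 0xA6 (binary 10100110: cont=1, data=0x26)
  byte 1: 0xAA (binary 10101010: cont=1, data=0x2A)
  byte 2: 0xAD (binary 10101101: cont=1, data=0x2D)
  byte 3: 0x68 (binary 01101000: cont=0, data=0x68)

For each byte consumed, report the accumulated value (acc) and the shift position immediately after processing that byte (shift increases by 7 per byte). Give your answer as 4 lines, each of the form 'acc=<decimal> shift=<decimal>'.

Answer: acc=38 shift=7
acc=5414 shift=14
acc=742694 shift=21
acc=218846502 shift=28

Derivation:
byte 0=0xA6: payload=0x26=38, contrib = 38<<0 = 38; acc -> 38, shift -> 7
byte 1=0xAA: payload=0x2A=42, contrib = 42<<7 = 5376; acc -> 5414, shift -> 14
byte 2=0xAD: payload=0x2D=45, contrib = 45<<14 = 737280; acc -> 742694, shift -> 21
byte 3=0x68: payload=0x68=104, contrib = 104<<21 = 218103808; acc -> 218846502, shift -> 28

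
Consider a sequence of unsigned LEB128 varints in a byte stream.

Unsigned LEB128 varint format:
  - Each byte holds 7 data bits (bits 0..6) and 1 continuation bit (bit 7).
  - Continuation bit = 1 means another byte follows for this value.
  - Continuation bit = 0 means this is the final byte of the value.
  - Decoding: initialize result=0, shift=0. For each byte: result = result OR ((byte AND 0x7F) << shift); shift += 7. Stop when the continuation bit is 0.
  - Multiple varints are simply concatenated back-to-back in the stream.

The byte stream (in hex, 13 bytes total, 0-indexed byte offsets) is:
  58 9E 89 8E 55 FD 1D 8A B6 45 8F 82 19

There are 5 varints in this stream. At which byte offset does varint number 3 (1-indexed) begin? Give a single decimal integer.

  byte[0]=0x58 cont=0 payload=0x58=88: acc |= 88<<0 -> acc=88 shift=7 [end]
Varint 1: bytes[0:1] = 58 -> value 88 (1 byte(s))
  byte[1]=0x9E cont=1 payload=0x1E=30: acc |= 30<<0 -> acc=30 shift=7
  byte[2]=0x89 cont=1 payload=0x09=9: acc |= 9<<7 -> acc=1182 shift=14
  byte[3]=0x8E cont=1 payload=0x0E=14: acc |= 14<<14 -> acc=230558 shift=21
  byte[4]=0x55 cont=0 payload=0x55=85: acc |= 85<<21 -> acc=178488478 shift=28 [end]
Varint 2: bytes[1:5] = 9E 89 8E 55 -> value 178488478 (4 byte(s))
  byte[5]=0xFD cont=1 payload=0x7D=125: acc |= 125<<0 -> acc=125 shift=7
  byte[6]=0x1D cont=0 payload=0x1D=29: acc |= 29<<7 -> acc=3837 shift=14 [end]
Varint 3: bytes[5:7] = FD 1D -> value 3837 (2 byte(s))
  byte[7]=0x8A cont=1 payload=0x0A=10: acc |= 10<<0 -> acc=10 shift=7
  byte[8]=0xB6 cont=1 payload=0x36=54: acc |= 54<<7 -> acc=6922 shift=14
  byte[9]=0x45 cont=0 payload=0x45=69: acc |= 69<<14 -> acc=1137418 shift=21 [end]
Varint 4: bytes[7:10] = 8A B6 45 -> value 1137418 (3 byte(s))
  byte[10]=0x8F cont=1 payload=0x0F=15: acc |= 15<<0 -> acc=15 shift=7
  byte[11]=0x82 cont=1 payload=0x02=2: acc |= 2<<7 -> acc=271 shift=14
  byte[12]=0x19 cont=0 payload=0x19=25: acc |= 25<<14 -> acc=409871 shift=21 [end]
Varint 5: bytes[10:13] = 8F 82 19 -> value 409871 (3 byte(s))

Answer: 5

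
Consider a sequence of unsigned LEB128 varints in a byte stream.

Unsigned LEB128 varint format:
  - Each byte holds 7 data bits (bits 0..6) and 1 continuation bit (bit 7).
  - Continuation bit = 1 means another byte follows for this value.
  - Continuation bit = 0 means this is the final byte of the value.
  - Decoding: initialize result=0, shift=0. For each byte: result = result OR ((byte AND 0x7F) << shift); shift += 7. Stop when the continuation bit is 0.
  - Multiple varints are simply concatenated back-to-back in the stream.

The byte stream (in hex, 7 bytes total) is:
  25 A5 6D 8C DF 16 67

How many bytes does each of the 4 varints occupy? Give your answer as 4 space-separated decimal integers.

  byte[0]=0x25 cont=0 payload=0x25=37: acc |= 37<<0 -> acc=37 shift=7 [end]
Varint 1: bytes[0:1] = 25 -> value 37 (1 byte(s))
  byte[1]=0xA5 cont=1 payload=0x25=37: acc |= 37<<0 -> acc=37 shift=7
  byte[2]=0x6D cont=0 payload=0x6D=109: acc |= 109<<7 -> acc=13989 shift=14 [end]
Varint 2: bytes[1:3] = A5 6D -> value 13989 (2 byte(s))
  byte[3]=0x8C cont=1 payload=0x0C=12: acc |= 12<<0 -> acc=12 shift=7
  byte[4]=0xDF cont=1 payload=0x5F=95: acc |= 95<<7 -> acc=12172 shift=14
  byte[5]=0x16 cont=0 payload=0x16=22: acc |= 22<<14 -> acc=372620 shift=21 [end]
Varint 3: bytes[3:6] = 8C DF 16 -> value 372620 (3 byte(s))
  byte[6]=0x67 cont=0 payload=0x67=103: acc |= 103<<0 -> acc=103 shift=7 [end]
Varint 4: bytes[6:7] = 67 -> value 103 (1 byte(s))

Answer: 1 2 3 1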